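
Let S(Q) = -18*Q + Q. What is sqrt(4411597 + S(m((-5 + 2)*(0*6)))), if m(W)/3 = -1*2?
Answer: sqrt(4411699) ≈ 2100.4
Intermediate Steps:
m(W) = -6 (m(W) = 3*(-1*2) = 3*(-2) = -6)
S(Q) = -17*Q
sqrt(4411597 + S(m((-5 + 2)*(0*6)))) = sqrt(4411597 - 17*(-6)) = sqrt(4411597 + 102) = sqrt(4411699)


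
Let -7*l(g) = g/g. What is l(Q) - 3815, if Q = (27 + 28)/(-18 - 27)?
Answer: -26706/7 ≈ -3815.1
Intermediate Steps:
Q = -11/9 (Q = 55/(-45) = 55*(-1/45) = -11/9 ≈ -1.2222)
l(g) = -⅐ (l(g) = -g/(7*g) = -⅐*1 = -⅐)
l(Q) - 3815 = -⅐ - 3815 = -26706/7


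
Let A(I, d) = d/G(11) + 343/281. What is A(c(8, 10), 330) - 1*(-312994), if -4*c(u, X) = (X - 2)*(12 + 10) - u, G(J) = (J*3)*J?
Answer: 967471037/3091 ≈ 3.1300e+5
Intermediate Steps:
G(J) = 3*J² (G(J) = (3*J)*J = 3*J²)
c(u, X) = 11 - 11*X/2 + u/4 (c(u, X) = -((X - 2)*(12 + 10) - u)/4 = -((-2 + X)*22 - u)/4 = -((-44 + 22*X) - u)/4 = -(-44 - u + 22*X)/4 = 11 - 11*X/2 + u/4)
A(I, d) = 343/281 + d/363 (A(I, d) = d/((3*11²)) + 343/281 = d/((3*121)) + 343*(1/281) = d/363 + 343/281 = 343/281 + d/363)
A(c(8, 10), 330) - 1*(-312994) = (343/281 + (1/363)*330) - 1*(-312994) = (343/281 + 10/11) + 312994 = 6583/3091 + 312994 = 967471037/3091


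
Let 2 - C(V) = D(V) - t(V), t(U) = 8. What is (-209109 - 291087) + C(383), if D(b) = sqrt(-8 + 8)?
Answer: -500186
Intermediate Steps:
D(b) = 0 (D(b) = sqrt(0) = 0)
C(V) = 10 (C(V) = 2 - (0 - 1*8) = 2 - (0 - 8) = 2 - 1*(-8) = 2 + 8 = 10)
(-209109 - 291087) + C(383) = (-209109 - 291087) + 10 = -500196 + 10 = -500186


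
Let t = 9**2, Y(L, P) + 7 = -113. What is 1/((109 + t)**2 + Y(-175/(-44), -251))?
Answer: 1/35980 ≈ 2.7793e-5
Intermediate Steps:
Y(L, P) = -120 (Y(L, P) = -7 - 113 = -120)
t = 81
1/((109 + t)**2 + Y(-175/(-44), -251)) = 1/((109 + 81)**2 - 120) = 1/(190**2 - 120) = 1/(36100 - 120) = 1/35980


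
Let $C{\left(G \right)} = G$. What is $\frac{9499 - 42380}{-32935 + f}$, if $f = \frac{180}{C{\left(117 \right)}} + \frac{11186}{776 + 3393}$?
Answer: $\frac{1782051557}{1784749397} \approx 0.99849$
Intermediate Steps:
$f = \frac{228798}{54197}$ ($f = \frac{180}{117} + \frac{11186}{776 + 3393} = 180 \cdot \frac{1}{117} + \frac{11186}{4169} = \frac{20}{13} + 11186 \cdot \frac{1}{4169} = \frac{20}{13} + \frac{11186}{4169} = \frac{228798}{54197} \approx 4.2216$)
$\frac{9499 - 42380}{-32935 + f} = \frac{9499 - 42380}{-32935 + \frac{228798}{54197}} = - \frac{32881}{- \frac{1784749397}{54197}} = \left(-32881\right) \left(- \frac{54197}{1784749397}\right) = \frac{1782051557}{1784749397}$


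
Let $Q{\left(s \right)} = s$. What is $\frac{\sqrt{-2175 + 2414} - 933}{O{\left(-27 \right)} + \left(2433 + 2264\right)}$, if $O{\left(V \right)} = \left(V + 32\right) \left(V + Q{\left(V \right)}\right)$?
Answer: $- \frac{933}{4427} + \frac{\sqrt{239}}{4427} \approx -0.20726$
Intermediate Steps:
$O{\left(V \right)} = 2 V \left(32 + V\right)$ ($O{\left(V \right)} = \left(V + 32\right) \left(V + V\right) = \left(32 + V\right) 2 V = 2 V \left(32 + V\right)$)
$\frac{\sqrt{-2175 + 2414} - 933}{O{\left(-27 \right)} + \left(2433 + 2264\right)} = \frac{\sqrt{-2175 + 2414} - 933}{2 \left(-27\right) \left(32 - 27\right) + \left(2433 + 2264\right)} = \frac{\sqrt{239} - 933}{2 \left(-27\right) 5 + 4697} = \frac{-933 + \sqrt{239}}{-270 + 4697} = \frac{-933 + \sqrt{239}}{4427} = \left(-933 + \sqrt{239}\right) \frac{1}{4427} = - \frac{933}{4427} + \frac{\sqrt{239}}{4427}$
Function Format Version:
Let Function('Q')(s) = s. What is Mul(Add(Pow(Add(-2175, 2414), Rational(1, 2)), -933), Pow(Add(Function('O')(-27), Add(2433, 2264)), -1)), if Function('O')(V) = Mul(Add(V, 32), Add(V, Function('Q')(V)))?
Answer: Add(Rational(-933, 4427), Mul(Rational(1, 4427), Pow(239, Rational(1, 2)))) ≈ -0.20726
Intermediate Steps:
Function('O')(V) = Mul(2, V, Add(32, V)) (Function('O')(V) = Mul(Add(V, 32), Add(V, V)) = Mul(Add(32, V), Mul(2, V)) = Mul(2, V, Add(32, V)))
Mul(Add(Pow(Add(-2175, 2414), Rational(1, 2)), -933), Pow(Add(Function('O')(-27), Add(2433, 2264)), -1)) = Mul(Add(Pow(Add(-2175, 2414), Rational(1, 2)), -933), Pow(Add(Mul(2, -27, Add(32, -27)), Add(2433, 2264)), -1)) = Mul(Add(Pow(239, Rational(1, 2)), -933), Pow(Add(Mul(2, -27, 5), 4697), -1)) = Mul(Add(-933, Pow(239, Rational(1, 2))), Pow(Add(-270, 4697), -1)) = Mul(Add(-933, Pow(239, Rational(1, 2))), Pow(4427, -1)) = Mul(Add(-933, Pow(239, Rational(1, 2))), Rational(1, 4427)) = Add(Rational(-933, 4427), Mul(Rational(1, 4427), Pow(239, Rational(1, 2))))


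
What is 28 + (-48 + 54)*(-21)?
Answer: -98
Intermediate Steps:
28 + (-48 + 54)*(-21) = 28 + 6*(-21) = 28 - 126 = -98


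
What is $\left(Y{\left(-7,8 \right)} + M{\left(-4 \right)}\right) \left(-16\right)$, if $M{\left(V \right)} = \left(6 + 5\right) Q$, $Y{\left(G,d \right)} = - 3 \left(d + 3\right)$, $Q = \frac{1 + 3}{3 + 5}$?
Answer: $440$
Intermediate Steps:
$Q = \frac{1}{2}$ ($Q = \frac{4}{8} = 4 \cdot \frac{1}{8} = \frac{1}{2} \approx 0.5$)
$Y{\left(G,d \right)} = -9 - 3 d$ ($Y{\left(G,d \right)} = - 3 \left(3 + d\right) = -9 - 3 d$)
$M{\left(V \right)} = \frac{11}{2}$ ($M{\left(V \right)} = \left(6 + 5\right) \frac{1}{2} = 11 \cdot \frac{1}{2} = \frac{11}{2}$)
$\left(Y{\left(-7,8 \right)} + M{\left(-4 \right)}\right) \left(-16\right) = \left(\left(-9 - 24\right) + \frac{11}{2}\right) \left(-16\right) = \left(-33 + \frac{11}{2}\right) \left(-16\right) = \left(- \frac{55}{2}\right) \left(-16\right) = 440$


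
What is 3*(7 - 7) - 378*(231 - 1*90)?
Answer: -53298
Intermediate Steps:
3*(7 - 7) - 378*(231 - 1*90) = 3*0 - 378*(231 - 90) = 0 - 378*141 = 0 - 53298 = -53298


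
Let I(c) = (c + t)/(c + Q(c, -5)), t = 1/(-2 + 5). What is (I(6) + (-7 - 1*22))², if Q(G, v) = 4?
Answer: 724201/900 ≈ 804.67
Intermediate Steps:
t = ⅓ (t = 1/3 = ⅓ ≈ 0.33333)
I(c) = (⅓ + c)/(4 + c) (I(c) = (c + ⅓)/(c + 4) = (⅓ + c)/(4 + c))
(I(6) + (-7 - 1*22))² = ((⅓ + 6)/(4 + 6) + (-7 - 1*22))² = ((19/3)/10 + (-7 - 22))² = ((⅒)*(19/3) - 29)² = (19/30 - 29)² = (-851/30)² = 724201/900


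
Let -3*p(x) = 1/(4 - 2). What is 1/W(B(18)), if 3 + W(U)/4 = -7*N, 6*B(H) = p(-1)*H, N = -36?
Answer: 1/996 ≈ 0.0010040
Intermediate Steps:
p(x) = -⅙ (p(x) = -1/(3*(4 - 2)) = -⅓/2 = -⅓*½ = -⅙)
B(H) = -H/36 (B(H) = (-H/6)/6 = -H/36)
W(U) = 996 (W(U) = -12 + 4*(-7*(-36)) = -12 + 4*252 = -12 + 1008 = 996)
1/W(B(18)) = 1/996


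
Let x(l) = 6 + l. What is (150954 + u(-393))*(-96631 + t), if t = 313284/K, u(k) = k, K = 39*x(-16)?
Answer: -953537291469/65 ≈ -1.4670e+10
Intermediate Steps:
K = -390 (K = 39*(6 - 16) = 39*(-10) = -390)
t = -52214/65 (t = 313284/(-390) = 313284*(-1/390) = -52214/65 ≈ -803.29)
(150954 + u(-393))*(-96631 + t) = (150954 - 393)*(-96631 - 52214/65) = 150561*(-6333229/65) = -953537291469/65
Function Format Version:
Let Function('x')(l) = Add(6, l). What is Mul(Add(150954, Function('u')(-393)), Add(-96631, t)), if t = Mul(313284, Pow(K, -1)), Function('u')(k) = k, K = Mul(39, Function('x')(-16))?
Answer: Rational(-953537291469, 65) ≈ -1.4670e+10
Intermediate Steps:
K = -390 (K = Mul(39, Add(6, -16)) = Mul(39, -10) = -390)
t = Rational(-52214, 65) (t = Mul(313284, Pow(-390, -1)) = Mul(313284, Rational(-1, 390)) = Rational(-52214, 65) ≈ -803.29)
Mul(Add(150954, Function('u')(-393)), Add(-96631, t)) = Mul(Add(150954, -393), Add(-96631, Rational(-52214, 65))) = Mul(150561, Rational(-6333229, 65)) = Rational(-953537291469, 65)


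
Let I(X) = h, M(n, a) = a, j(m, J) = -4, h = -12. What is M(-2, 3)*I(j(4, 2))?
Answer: -36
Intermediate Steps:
I(X) = -12
M(-2, 3)*I(j(4, 2)) = 3*(-12) = -36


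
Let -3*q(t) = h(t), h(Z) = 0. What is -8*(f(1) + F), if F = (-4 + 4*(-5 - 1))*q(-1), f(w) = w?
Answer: -8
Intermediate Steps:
q(t) = 0 (q(t) = -1/3*0 = 0)
F = 0 (F = (-4 + 4*(-5 - 1))*0 = (-4 + 4*(-6))*0 = (-4 - 24)*0 = -28*0 = 0)
-8*(f(1) + F) = -8*(1 + 0) = -8*1 = -8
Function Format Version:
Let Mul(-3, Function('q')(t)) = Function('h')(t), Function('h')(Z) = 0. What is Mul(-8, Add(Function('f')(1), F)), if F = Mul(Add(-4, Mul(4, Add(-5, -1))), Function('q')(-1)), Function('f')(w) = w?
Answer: -8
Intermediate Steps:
Function('q')(t) = 0 (Function('q')(t) = Mul(Rational(-1, 3), 0) = 0)
F = 0 (F = Mul(Add(-4, Mul(4, Add(-5, -1))), 0) = Mul(Add(-4, Mul(4, -6)), 0) = Mul(Add(-4, -24), 0) = Mul(-28, 0) = 0)
Mul(-8, Add(Function('f')(1), F)) = Mul(-8, Add(1, 0)) = Mul(-8, 1) = -8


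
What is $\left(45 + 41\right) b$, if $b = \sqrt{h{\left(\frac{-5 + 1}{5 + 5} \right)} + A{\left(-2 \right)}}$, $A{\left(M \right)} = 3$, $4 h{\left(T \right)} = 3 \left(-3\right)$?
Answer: $43 \sqrt{3} \approx 74.478$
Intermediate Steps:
$h{\left(T \right)} = - \frac{9}{4}$ ($h{\left(T \right)} = \frac{3 \left(-3\right)}{4} = \frac{1}{4} \left(-9\right) = - \frac{9}{4}$)
$b = \frac{\sqrt{3}}{2}$ ($b = \sqrt{- \frac{9}{4} + 3} = \sqrt{\frac{3}{4}} = \frac{\sqrt{3}}{2} \approx 0.86602$)
$\left(45 + 41\right) b = \left(45 + 41\right) \frac{\sqrt{3}}{2} = 86 \frac{\sqrt{3}}{2} = 43 \sqrt{3}$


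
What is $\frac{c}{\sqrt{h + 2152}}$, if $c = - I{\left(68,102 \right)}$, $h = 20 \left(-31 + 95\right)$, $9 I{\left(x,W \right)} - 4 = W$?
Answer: $- \frac{53 \sqrt{858}}{7722} \approx -0.20104$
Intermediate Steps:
$I{\left(x,W \right)} = \frac{4}{9} + \frac{W}{9}$
$h = 1280$ ($h = 20 \cdot 64 = 1280$)
$c = - \frac{106}{9}$ ($c = - (\frac{4}{9} + \frac{1}{9} \cdot 102) = - (\frac{4}{9} + \frac{34}{3}) = \left(-1\right) \frac{106}{9} = - \frac{106}{9} \approx -11.778$)
$\frac{c}{\sqrt{h + 2152}} = - \frac{106}{9 \sqrt{1280 + 2152}} = - \frac{106}{9 \sqrt{3432}} = - \frac{106}{9 \cdot 2 \sqrt{858}} = - \frac{106 \frac{\sqrt{858}}{1716}}{9} = - \frac{53 \sqrt{858}}{7722}$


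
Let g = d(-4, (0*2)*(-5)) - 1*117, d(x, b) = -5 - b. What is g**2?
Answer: 14884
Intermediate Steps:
g = -122 (g = (-5 - 0*2*(-5)) - 1*117 = (-5 - 0*(-5)) - 117 = (-5 - 1*0) - 117 = (-5 + 0) - 117 = -5 - 117 = -122)
g**2 = (-122)**2 = 14884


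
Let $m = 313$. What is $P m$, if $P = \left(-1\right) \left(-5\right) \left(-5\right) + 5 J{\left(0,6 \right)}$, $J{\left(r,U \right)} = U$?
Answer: $1565$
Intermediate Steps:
$P = 5$ ($P = \left(-1\right) \left(-5\right) \left(-5\right) + 5 \cdot 6 = 5 \left(-5\right) + 30 = -25 + 30 = 5$)
$P m = 5 \cdot 313 = 1565$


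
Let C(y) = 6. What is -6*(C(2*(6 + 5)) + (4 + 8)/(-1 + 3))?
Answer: -72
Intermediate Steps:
-6*(C(2*(6 + 5)) + (4 + 8)/(-1 + 3)) = -6*(6 + (4 + 8)/(-1 + 3)) = -6*(6 + 12/2) = -6*(6 + 12*(½)) = -6*(6 + 6) = -6*12 = -72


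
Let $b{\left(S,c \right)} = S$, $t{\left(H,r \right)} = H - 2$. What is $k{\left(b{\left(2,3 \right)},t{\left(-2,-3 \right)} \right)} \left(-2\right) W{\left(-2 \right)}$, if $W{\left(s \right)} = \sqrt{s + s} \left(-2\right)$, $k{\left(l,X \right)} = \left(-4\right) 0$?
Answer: $0$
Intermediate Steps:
$t{\left(H,r \right)} = -2 + H$ ($t{\left(H,r \right)} = H - 2 = -2 + H$)
$k{\left(l,X \right)} = 0$
$W{\left(s \right)} = - 2 \sqrt{2} \sqrt{s}$ ($W{\left(s \right)} = \sqrt{2 s} \left(-2\right) = \sqrt{2} \sqrt{s} \left(-2\right) = - 2 \sqrt{2} \sqrt{s}$)
$k{\left(b{\left(2,3 \right)},t{\left(-2,-3 \right)} \right)} \left(-2\right) W{\left(-2 \right)} = 0 \left(-2\right) \left(- 2 \sqrt{2} \sqrt{-2}\right) = 0 \left(- 2 \sqrt{2} i \sqrt{2}\right) = 0 \left(- 4 i\right) = 0$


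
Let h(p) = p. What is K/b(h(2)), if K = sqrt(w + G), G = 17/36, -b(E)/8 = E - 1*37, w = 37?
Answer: sqrt(1349)/1680 ≈ 0.021862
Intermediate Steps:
b(E) = 296 - 8*E (b(E) = -8*(E - 1*37) = -8*(E - 37) = -8*(-37 + E) = 296 - 8*E)
G = 17/36 (G = 17*(1/36) = 17/36 ≈ 0.47222)
K = sqrt(1349)/6 (K = sqrt(37 + 17/36) = sqrt(1349/36) = sqrt(1349)/6 ≈ 6.1215)
K/b(h(2)) = (sqrt(1349)/6)/(296 - 8*2) = (sqrt(1349)/6)/(296 - 16) = (sqrt(1349)/6)/280 = sqrt(1349)/1680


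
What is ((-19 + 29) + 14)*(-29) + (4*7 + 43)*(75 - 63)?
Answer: 156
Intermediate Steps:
((-19 + 29) + 14)*(-29) + (4*7 + 43)*(75 - 63) = (10 + 14)*(-29) + (28 + 43)*12 = 24*(-29) + 71*12 = -696 + 852 = 156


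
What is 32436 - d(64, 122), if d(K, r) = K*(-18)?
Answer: 33588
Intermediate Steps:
d(K, r) = -18*K
32436 - d(64, 122) = 32436 - (-18)*64 = 32436 - 1*(-1152) = 32436 + 1152 = 33588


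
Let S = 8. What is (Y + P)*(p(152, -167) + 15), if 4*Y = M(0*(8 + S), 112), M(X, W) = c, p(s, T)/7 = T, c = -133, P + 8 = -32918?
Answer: 76069949/2 ≈ 3.8035e+7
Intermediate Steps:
P = -32926 (P = -8 - 32918 = -32926)
p(s, T) = 7*T
M(X, W) = -133
Y = -133/4 (Y = (¼)*(-133) = -133/4 ≈ -33.250)
(Y + P)*(p(152, -167) + 15) = (-133/4 - 32926)*(7*(-167) + 15) = -131837*(-1169 + 15)/4 = -131837/4*(-1154) = 76069949/2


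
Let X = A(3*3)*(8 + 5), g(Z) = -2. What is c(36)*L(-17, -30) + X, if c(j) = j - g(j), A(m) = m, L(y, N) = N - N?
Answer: 117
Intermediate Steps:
L(y, N) = 0
X = 117 (X = (3*3)*(8 + 5) = 9*13 = 117)
c(j) = 2 + j (c(j) = j - 1*(-2) = j + 2 = 2 + j)
c(36)*L(-17, -30) + X = (2 + 36)*0 + 117 = 38*0 + 117 = 0 + 117 = 117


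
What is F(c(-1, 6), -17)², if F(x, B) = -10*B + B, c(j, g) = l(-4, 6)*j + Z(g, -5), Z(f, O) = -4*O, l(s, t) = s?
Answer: 23409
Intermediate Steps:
c(j, g) = 20 - 4*j (c(j, g) = -4*j - 4*(-5) = -4*j + 20 = 20 - 4*j)
F(x, B) = -9*B
F(c(-1, 6), -17)² = (-9*(-17))² = 153² = 23409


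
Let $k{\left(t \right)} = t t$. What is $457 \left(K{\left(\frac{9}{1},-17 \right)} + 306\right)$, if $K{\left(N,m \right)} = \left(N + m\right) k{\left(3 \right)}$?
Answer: $106938$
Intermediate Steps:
$k{\left(t \right)} = t^{2}$
$K{\left(N,m \right)} = 9 N + 9 m$ ($K{\left(N,m \right)} = \left(N + m\right) 3^{2} = \left(N + m\right) 9 = 9 N + 9 m$)
$457 \left(K{\left(\frac{9}{1},-17 \right)} + 306\right) = 457 \left(\left(9 \cdot \frac{9}{1} + 9 \left(-17\right)\right) + 306\right) = 457 \left(\left(9 \cdot 9 \cdot 1 - 153\right) + 306\right) = 457 \left(\left(9 \cdot 9 - 153\right) + 306\right) = 457 \left(\left(81 - 153\right) + 306\right) = 457 \left(-72 + 306\right) = 457 \cdot 234 = 106938$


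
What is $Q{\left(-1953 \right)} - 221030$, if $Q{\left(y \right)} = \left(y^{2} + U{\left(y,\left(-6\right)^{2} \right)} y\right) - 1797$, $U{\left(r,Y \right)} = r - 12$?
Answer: $7429027$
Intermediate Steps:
$U{\left(r,Y \right)} = -12 + r$ ($U{\left(r,Y \right)} = r - 12 = -12 + r$)
$Q{\left(y \right)} = -1797 + y^{2} + y \left(-12 + y\right)$ ($Q{\left(y \right)} = \left(y^{2} + \left(-12 + y\right) y\right) - 1797 = \left(y^{2} + y \left(-12 + y\right)\right) - 1797 = -1797 + y^{2} + y \left(-12 + y\right)$)
$Q{\left(-1953 \right)} - 221030 = \left(-1797 + \left(-1953\right)^{2} - 1953 \left(-12 - 1953\right)\right) - 221030 = \left(-1797 + 3814209 - -3837645\right) - 221030 = \left(-1797 + 3814209 + 3837645\right) - 221030 = 7650057 - 221030 = 7429027$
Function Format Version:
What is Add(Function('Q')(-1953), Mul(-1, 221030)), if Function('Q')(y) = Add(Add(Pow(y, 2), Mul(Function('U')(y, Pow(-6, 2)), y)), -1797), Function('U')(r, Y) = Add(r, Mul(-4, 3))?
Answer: 7429027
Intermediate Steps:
Function('U')(r, Y) = Add(-12, r) (Function('U')(r, Y) = Add(r, -12) = Add(-12, r))
Function('Q')(y) = Add(-1797, Pow(y, 2), Mul(y, Add(-12, y))) (Function('Q')(y) = Add(Add(Pow(y, 2), Mul(Add(-12, y), y)), -1797) = Add(Add(Pow(y, 2), Mul(y, Add(-12, y))), -1797) = Add(-1797, Pow(y, 2), Mul(y, Add(-12, y))))
Add(Function('Q')(-1953), Mul(-1, 221030)) = Add(Add(-1797, Pow(-1953, 2), Mul(-1953, Add(-12, -1953))), Mul(-1, 221030)) = Add(Add(-1797, 3814209, Mul(-1953, -1965)), -221030) = Add(Add(-1797, 3814209, 3837645), -221030) = Add(7650057, -221030) = 7429027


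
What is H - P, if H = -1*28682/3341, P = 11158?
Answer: -37307560/3341 ≈ -11167.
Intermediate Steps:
H = -28682/3341 (H = -28682*1/3341 = -28682/3341 ≈ -8.5849)
H - P = -28682/3341 - 1*11158 = -28682/3341 - 11158 = -37307560/3341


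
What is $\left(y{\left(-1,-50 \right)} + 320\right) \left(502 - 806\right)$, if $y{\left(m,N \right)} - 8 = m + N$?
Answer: $-84208$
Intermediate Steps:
$y{\left(m,N \right)} = 8 + N + m$ ($y{\left(m,N \right)} = 8 + \left(m + N\right) = 8 + \left(N + m\right) = 8 + N + m$)
$\left(y{\left(-1,-50 \right)} + 320\right) \left(502 - 806\right) = \left(\left(8 - 50 - 1\right) + 320\right) \left(502 - 806\right) = \left(-43 + 320\right) \left(-304\right) = 277 \left(-304\right) = -84208$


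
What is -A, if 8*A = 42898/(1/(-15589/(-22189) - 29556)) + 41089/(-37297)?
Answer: 1049262158623455291/6620665064 ≈ 1.5848e+8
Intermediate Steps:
A = -1049262158623455291/6620665064 (A = (42898/(1/(-15589/(-22189) - 29556)) + 41089/(-37297))/8 = (42898/(1/(-15589*(-1/22189) - 29556)) + 41089*(-1/37297))/8 = (42898/(1/(15589/22189 - 29556)) - 41089/37297)/8 = (42898/(1/(-655802495/22189)) - 41089/37297)/8 = (42898/(-22189/655802495) - 41089/37297)/8 = (42898*(-655802495/22189) - 41089/37297)/8 = (-28132615430510/22189 - 41089/37297)/8 = (⅛)*(-1049262158623455291/827583133) = -1049262158623455291/6620665064 ≈ -1.5848e+8)
-A = -1*(-1049262158623455291/6620665064) = 1049262158623455291/6620665064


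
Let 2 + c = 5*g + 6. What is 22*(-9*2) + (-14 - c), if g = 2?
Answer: -424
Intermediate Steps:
c = 14 (c = -2 + (5*2 + 6) = -2 + (10 + 6) = -2 + 16 = 14)
22*(-9*2) + (-14 - c) = 22*(-9*2) + (-14 - 1*14) = 22*(-18) + (-14 - 14) = -396 - 28 = -424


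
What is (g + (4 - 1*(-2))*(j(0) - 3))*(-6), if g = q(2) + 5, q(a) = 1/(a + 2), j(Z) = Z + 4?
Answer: -135/2 ≈ -67.500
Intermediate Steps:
j(Z) = 4 + Z
q(a) = 1/(2 + a)
g = 21/4 (g = 1/(2 + 2) + 5 = 1/4 + 5 = ¼ + 5 = 21/4 ≈ 5.2500)
(g + (4 - 1*(-2))*(j(0) - 3))*(-6) = (21/4 + (4 - 1*(-2))*((4 + 0) - 3))*(-6) = (21/4 + (4 + 2)*(4 - 3))*(-6) = (21/4 + 6*1)*(-6) = (21/4 + 6)*(-6) = (45/4)*(-6) = -135/2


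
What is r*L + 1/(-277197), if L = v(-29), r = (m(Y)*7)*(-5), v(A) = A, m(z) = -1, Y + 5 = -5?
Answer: -281354956/277197 ≈ -1015.0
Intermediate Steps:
Y = -10 (Y = -5 - 5 = -10)
r = 35 (r = -1*7*(-5) = -7*(-5) = 35)
L = -29
r*L + 1/(-277197) = 35*(-29) + 1/(-277197) = -1015 - 1/277197 = -281354956/277197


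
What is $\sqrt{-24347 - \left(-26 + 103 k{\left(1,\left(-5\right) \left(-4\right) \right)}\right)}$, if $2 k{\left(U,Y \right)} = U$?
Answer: $\frac{i \sqrt{97490}}{2} \approx 156.12 i$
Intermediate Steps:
$k{\left(U,Y \right)} = \frac{U}{2}$
$\sqrt{-24347 - \left(-26 + 103 k{\left(1,\left(-5\right) \left(-4\right) \right)}\right)} = \sqrt{-24347 + \left(- 103 \cdot \frac{1}{2} \cdot 1 + 26\right)} = \sqrt{-24347 + \left(\left(-103\right) \frac{1}{2} + 26\right)} = \sqrt{-24347 + \left(- \frac{103}{2} + 26\right)} = \sqrt{-24347 - \frac{51}{2}} = \sqrt{- \frac{48745}{2}} = \frac{i \sqrt{97490}}{2}$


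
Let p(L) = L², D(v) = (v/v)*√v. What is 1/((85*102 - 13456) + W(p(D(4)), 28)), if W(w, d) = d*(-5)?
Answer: -1/4926 ≈ -0.00020300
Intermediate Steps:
D(v) = √v (D(v) = 1*√v = √v)
W(w, d) = -5*d
1/((85*102 - 13456) + W(p(D(4)), 28)) = 1/((85*102 - 13456) - 5*28) = 1/((8670 - 13456) - 140) = 1/(-4786 - 140) = 1/(-4926) = -1/4926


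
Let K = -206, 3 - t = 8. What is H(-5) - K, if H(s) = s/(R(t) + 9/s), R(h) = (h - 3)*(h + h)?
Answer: 80521/391 ≈ 205.94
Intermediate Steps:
t = -5 (t = 3 - 1*8 = 3 - 8 = -5)
R(h) = 2*h*(-3 + h) (R(h) = (-3 + h)*(2*h) = 2*h*(-3 + h))
H(s) = s/(80 + 9/s) (H(s) = s/(2*(-5)*(-3 - 5) + 9/s) = s/(2*(-5)*(-8) + 9/s) = s/(80 + 9/s))
H(-5) - K = (-5)²/(9 + 80*(-5)) - 1*(-206) = 25/(9 - 400) + 206 = 25/(-391) + 206 = 25*(-1/391) + 206 = -25/391 + 206 = 80521/391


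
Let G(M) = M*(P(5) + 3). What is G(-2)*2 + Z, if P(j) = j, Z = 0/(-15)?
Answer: -32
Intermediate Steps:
Z = 0 (Z = 0*(-1/15) = 0)
G(M) = 8*M (G(M) = M*(5 + 3) = M*8 = 8*M)
G(-2)*2 + Z = (8*(-2))*2 + 0 = -16*2 + 0 = -32 + 0 = -32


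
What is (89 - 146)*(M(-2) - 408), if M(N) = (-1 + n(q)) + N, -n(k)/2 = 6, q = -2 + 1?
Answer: 24111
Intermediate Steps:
q = -1
n(k) = -12 (n(k) = -2*6 = -12)
M(N) = -13 + N (M(N) = (-1 - 12) + N = -13 + N)
(89 - 146)*(M(-2) - 408) = (89 - 146)*((-13 - 2) - 408) = -57*(-15 - 408) = -57*(-423) = 24111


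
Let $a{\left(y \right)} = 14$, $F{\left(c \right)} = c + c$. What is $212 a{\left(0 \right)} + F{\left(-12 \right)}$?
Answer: $2944$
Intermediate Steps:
$F{\left(c \right)} = 2 c$
$212 a{\left(0 \right)} + F{\left(-12 \right)} = 212 \cdot 14 + 2 \left(-12\right) = 2968 - 24 = 2944$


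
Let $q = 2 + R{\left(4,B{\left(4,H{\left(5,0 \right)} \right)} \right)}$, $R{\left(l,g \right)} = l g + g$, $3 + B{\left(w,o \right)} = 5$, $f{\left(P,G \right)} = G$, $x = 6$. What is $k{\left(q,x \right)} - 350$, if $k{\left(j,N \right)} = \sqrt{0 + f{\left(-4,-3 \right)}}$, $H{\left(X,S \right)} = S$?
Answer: $-350 + i \sqrt{3} \approx -350.0 + 1.732 i$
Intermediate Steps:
$B{\left(w,o \right)} = 2$ ($B{\left(w,o \right)} = -3 + 5 = 2$)
$R{\left(l,g \right)} = g + g l$ ($R{\left(l,g \right)} = g l + g = g + g l$)
$q = 12$ ($q = 2 + 2 \left(1 + 4\right) = 2 + 2 \cdot 5 = 2 + 10 = 12$)
$k{\left(j,N \right)} = i \sqrt{3}$ ($k{\left(j,N \right)} = \sqrt{0 - 3} = \sqrt{-3} = i \sqrt{3}$)
$k{\left(q,x \right)} - 350 = i \sqrt{3} - 350 = -350 + i \sqrt{3}$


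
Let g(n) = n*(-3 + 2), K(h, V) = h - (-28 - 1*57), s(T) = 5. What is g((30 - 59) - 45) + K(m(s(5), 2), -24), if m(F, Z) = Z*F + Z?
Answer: 171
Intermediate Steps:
m(F, Z) = Z + F*Z (m(F, Z) = F*Z + Z = Z + F*Z)
K(h, V) = 85 + h (K(h, V) = h - (-28 - 57) = h - 1*(-85) = h + 85 = 85 + h)
g(n) = -n (g(n) = n*(-1) = -n)
g((30 - 59) - 45) + K(m(s(5), 2), -24) = -((30 - 59) - 45) + (85 + 2*(1 + 5)) = -(-29 - 45) + (85 + 2*6) = -1*(-74) + (85 + 12) = 74 + 97 = 171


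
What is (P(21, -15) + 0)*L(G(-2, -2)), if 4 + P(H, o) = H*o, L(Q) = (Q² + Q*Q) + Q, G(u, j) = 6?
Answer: -24882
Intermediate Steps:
L(Q) = Q + 2*Q² (L(Q) = (Q² + Q²) + Q = 2*Q² + Q = Q + 2*Q²)
P(H, o) = -4 + H*o
(P(21, -15) + 0)*L(G(-2, -2)) = ((-4 + 21*(-15)) + 0)*(6*(1 + 2*6)) = ((-4 - 315) + 0)*(6*(1 + 12)) = (-319 + 0)*(6*13) = -319*78 = -24882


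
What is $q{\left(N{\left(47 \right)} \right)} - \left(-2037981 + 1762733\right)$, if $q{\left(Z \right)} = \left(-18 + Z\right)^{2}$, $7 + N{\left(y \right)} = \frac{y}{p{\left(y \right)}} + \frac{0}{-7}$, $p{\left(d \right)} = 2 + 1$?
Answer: $\frac{2478016}{9} \approx 2.7534 \cdot 10^{5}$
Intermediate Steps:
$p{\left(d \right)} = 3$
$N{\left(y \right)} = -7 + \frac{y}{3}$ ($N{\left(y \right)} = -7 + \left(\frac{y}{3} + \frac{0}{-7}\right) = -7 + \left(y \frac{1}{3} + 0 \left(- \frac{1}{7}\right)\right) = -7 + \left(\frac{y}{3} + 0\right) = -7 + \frac{y}{3}$)
$q{\left(N{\left(47 \right)} \right)} - \left(-2037981 + 1762733\right) = \left(-18 + \left(-7 + \frac{1}{3} \cdot 47\right)\right)^{2} - \left(-2037981 + 1762733\right) = \left(-18 + \left(-7 + \frac{47}{3}\right)\right)^{2} - -275248 = \left(-18 + \frac{26}{3}\right)^{2} + 275248 = \left(- \frac{28}{3}\right)^{2} + 275248 = \frac{784}{9} + 275248 = \frac{2478016}{9}$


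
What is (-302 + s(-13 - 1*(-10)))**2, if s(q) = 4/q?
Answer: 828100/9 ≈ 92011.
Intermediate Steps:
(-302 + s(-13 - 1*(-10)))**2 = (-302 + 4/(-13 - 1*(-10)))**2 = (-302 + 4/(-13 + 10))**2 = (-302 + 4/(-3))**2 = (-302 + 4*(-1/3))**2 = (-302 - 4/3)**2 = (-910/3)**2 = 828100/9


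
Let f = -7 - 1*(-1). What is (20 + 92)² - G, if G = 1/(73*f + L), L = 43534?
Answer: 540596223/43096 ≈ 12544.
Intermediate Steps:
f = -6 (f = -7 + 1 = -6)
G = 1/43096 (G = 1/(73*(-6) + 43534) = 1/(-438 + 43534) = 1/43096 ≈ 2.3204e-5)
(20 + 92)² - G = (20 + 92)² - 1*1/43096 = 112² - 1/43096 = 12544 - 1/43096 = 540596223/43096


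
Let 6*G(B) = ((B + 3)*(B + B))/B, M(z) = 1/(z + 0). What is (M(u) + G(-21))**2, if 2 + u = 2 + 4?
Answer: 529/16 ≈ 33.063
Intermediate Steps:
u = 4 (u = -2 + (2 + 4) = -2 + 6 = 4)
M(z) = 1/z
G(B) = 1 + B/3 (G(B) = (((B + 3)*(B + B))/B)/6 = (((3 + B)*(2*B))/B)/6 = ((2*B*(3 + B))/B)/6 = (6 + 2*B)/6 = 1 + B/3)
(M(u) + G(-21))**2 = (1/4 + (1 + (1/3)*(-21)))**2 = (1/4 + (1 - 7))**2 = (1/4 - 6)**2 = (-23/4)**2 = 529/16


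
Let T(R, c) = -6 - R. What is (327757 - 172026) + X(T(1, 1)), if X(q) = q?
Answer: 155724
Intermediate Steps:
(327757 - 172026) + X(T(1, 1)) = (327757 - 172026) + (-6 - 1*1) = 155731 + (-6 - 1) = 155731 - 7 = 155724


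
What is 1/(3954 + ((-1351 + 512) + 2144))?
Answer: 1/5259 ≈ 0.00019015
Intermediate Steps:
1/(3954 + ((-1351 + 512) + 2144)) = 1/(3954 + (-839 + 2144)) = 1/(3954 + 1305) = 1/5259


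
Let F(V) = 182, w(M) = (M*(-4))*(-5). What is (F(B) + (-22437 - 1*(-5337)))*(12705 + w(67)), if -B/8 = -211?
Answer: -237613310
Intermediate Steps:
w(M) = 20*M (w(M) = -4*M*(-5) = 20*M)
B = 1688 (B = -8*(-211) = 1688)
(F(B) + (-22437 - 1*(-5337)))*(12705 + w(67)) = (182 + (-22437 - 1*(-5337)))*(12705 + 20*67) = (182 + (-22437 + 5337))*(12705 + 1340) = (182 - 17100)*14045 = -16918*14045 = -237613310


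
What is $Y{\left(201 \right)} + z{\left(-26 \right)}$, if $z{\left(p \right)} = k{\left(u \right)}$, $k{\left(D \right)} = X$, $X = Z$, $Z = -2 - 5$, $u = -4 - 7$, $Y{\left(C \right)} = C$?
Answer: $194$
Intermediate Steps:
$u = -11$
$Z = -7$
$X = -7$
$k{\left(D \right)} = -7$
$z{\left(p \right)} = -7$
$Y{\left(201 \right)} + z{\left(-26 \right)} = 201 - 7 = 194$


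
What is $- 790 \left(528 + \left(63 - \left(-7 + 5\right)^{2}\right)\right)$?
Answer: $-463730$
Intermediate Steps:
$- 790 \left(528 + \left(63 - \left(-7 + 5\right)^{2}\right)\right) = - 790 \left(528 + \left(63 - \left(-2\right)^{2}\right)\right) = - 790 \left(528 + \left(63 - 4\right)\right) = - 790 \left(528 + 59\right) = \left(-790\right) 587 = -463730$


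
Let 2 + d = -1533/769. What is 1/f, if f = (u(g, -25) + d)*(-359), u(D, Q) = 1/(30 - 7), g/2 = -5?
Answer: 17687/25081176 ≈ 0.00070519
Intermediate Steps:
g = -10 (g = 2*(-5) = -10)
d = -3071/769 (d = -2 - 1533/769 = -3071/769 ≈ -3.9935)
u(D, Q) = 1/23
f = 25081176/17687 (f = (1/23 - 3071/769)*(-359) = -69864/17687*(-359) = 25081176/17687 ≈ 1418.1)
1/f = 1/(25081176/17687) = 17687/25081176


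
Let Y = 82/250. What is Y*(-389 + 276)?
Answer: -4633/125 ≈ -37.064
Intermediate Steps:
Y = 41/125 (Y = 82*(1/250) = 41/125 ≈ 0.32800)
Y*(-389 + 276) = 41*(-389 + 276)/125 = (41/125)*(-113) = -4633/125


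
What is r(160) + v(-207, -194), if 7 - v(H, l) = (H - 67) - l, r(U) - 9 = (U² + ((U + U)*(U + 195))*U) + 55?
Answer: 18201751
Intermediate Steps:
r(U) = 64 + U² + 2*U²*(195 + U) (r(U) = 9 + ((U² + ((U + U)*(U + 195))*U) + 55) = 9 + ((U² + ((2*U)*(195 + U))*U) + 55) = 9 + ((U² + (2*U*(195 + U))*U) + 55) = 9 + ((U² + 2*U²*(195 + U)) + 55) = 9 + (55 + U² + 2*U²*(195 + U)) = 64 + U² + 2*U²*(195 + U))
v(H, l) = 74 + l - H (v(H, l) = 7 - ((H - 67) - l) = 7 - ((-67 + H) - l) = 7 - (-67 + H - l) = 7 + (67 + l - H) = 74 + l - H)
r(160) + v(-207, -194) = (64 + 2*160³ + 391*160²) + (74 - 194 - 1*(-207)) = (64 + 2*4096000 + 391*25600) + (74 - 194 + 207) = (64 + 8192000 + 10009600) + 87 = 18201664 + 87 = 18201751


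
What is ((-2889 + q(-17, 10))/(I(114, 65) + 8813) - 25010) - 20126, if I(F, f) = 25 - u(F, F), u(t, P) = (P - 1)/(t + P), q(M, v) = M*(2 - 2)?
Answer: -90947487028/2014951 ≈ -45136.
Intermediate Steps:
q(M, v) = 0 (q(M, v) = M*0 = 0)
u(t, P) = (-1 + P)/(P + t)
I(F, f) = 25 - (-1 + F)/(2*F) (I(F, f) = 25 - (-1 + F)/(F + F) = 25 - (-1 + F)/(2*F))
((-2889 + q(-17, 10))/(I(114, 65) + 8813) - 25010) - 20126 = ((-2889 + 0)/((½)*(1 + 49*114)/114 + 8813) - 25010) - 20126 = (-2889/((½)*(1/114)*(1 + 5586) + 8813) - 25010) - 20126 = (-2889/((½)*(1/114)*5587 + 8813) - 25010) - 20126 = (-2889/(5587/228 + 8813) - 25010) - 20126 = (-2889/2014951/228 - 25010) - 20126 = (-2889*228/2014951 - 25010) - 20126 = (-658692/2014951 - 25010) - 20126 = -50394583202/2014951 - 20126 = -90947487028/2014951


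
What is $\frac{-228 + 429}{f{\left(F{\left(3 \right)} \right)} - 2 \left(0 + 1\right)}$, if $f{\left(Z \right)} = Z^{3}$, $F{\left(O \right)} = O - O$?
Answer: $- \frac{201}{2} \approx -100.5$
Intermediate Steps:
$F{\left(O \right)} = 0$
$\frac{-228 + 429}{f{\left(F{\left(3 \right)} \right)} - 2 \left(0 + 1\right)} = \frac{-228 + 429}{0^{3} - 2 \left(0 + 1\right)} = \frac{201}{0 - 2} = \frac{201}{-2} = 201 \left(- \frac{1}{2}\right) = - \frac{201}{2}$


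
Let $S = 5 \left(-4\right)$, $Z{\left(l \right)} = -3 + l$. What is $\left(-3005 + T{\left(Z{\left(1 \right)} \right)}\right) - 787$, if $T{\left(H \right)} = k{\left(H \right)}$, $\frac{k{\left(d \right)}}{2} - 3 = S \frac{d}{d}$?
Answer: $-3826$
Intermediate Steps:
$S = -20$
$k{\left(d \right)} = -34$ ($k{\left(d \right)} = 6 + 2 \left(- 20 \frac{d}{d}\right) = 6 + 2 \left(\left(-20\right) 1\right) = 6 + 2 \left(-20\right) = 6 - 40 = -34$)
$T{\left(H \right)} = -34$
$\left(-3005 + T{\left(Z{\left(1 \right)} \right)}\right) - 787 = \left(-3005 - 34\right) - 787 = -3039 - 787 = -3826$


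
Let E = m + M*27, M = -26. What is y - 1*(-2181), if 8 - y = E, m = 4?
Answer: 2887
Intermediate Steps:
E = -698 (E = 4 - 26*27 = 4 - 702 = -698)
y = 706 (y = 8 - 1*(-698) = 8 + 698 = 706)
y - 1*(-2181) = 706 - 1*(-2181) = 706 + 2181 = 2887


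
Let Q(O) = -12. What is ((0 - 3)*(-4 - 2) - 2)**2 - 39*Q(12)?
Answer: 724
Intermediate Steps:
((0 - 3)*(-4 - 2) - 2)**2 - 39*Q(12) = ((0 - 3)*(-4 - 2) - 2)**2 - 39*(-12) = (-3*(-6) - 2)**2 + 468 = (18 - 2)**2 + 468 = 16**2 + 468 = 256 + 468 = 724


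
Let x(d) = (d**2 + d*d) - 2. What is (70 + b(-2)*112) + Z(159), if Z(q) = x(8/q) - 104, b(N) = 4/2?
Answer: 4752956/25281 ≈ 188.01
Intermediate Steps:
x(d) = -2 + 2*d**2 (x(d) = (d**2 + d**2) - 2 = 2*d**2 - 2 = -2 + 2*d**2)
b(N) = 2 (b(N) = 4*(1/2) = 2)
Z(q) = -106 + 128/q**2 (Z(q) = (-2 + 2*(8/q)**2) - 104 = (-2 + 2*(64/q**2)) - 104 = (-2 + 128/q**2) - 104 = -106 + 128/q**2)
(70 + b(-2)*112) + Z(159) = (70 + 2*112) + (-106 + 128/159**2) = (70 + 224) + (-106 + 128*(1/25281)) = 294 + (-106 + 128/25281) = 294 - 2679658/25281 = 4752956/25281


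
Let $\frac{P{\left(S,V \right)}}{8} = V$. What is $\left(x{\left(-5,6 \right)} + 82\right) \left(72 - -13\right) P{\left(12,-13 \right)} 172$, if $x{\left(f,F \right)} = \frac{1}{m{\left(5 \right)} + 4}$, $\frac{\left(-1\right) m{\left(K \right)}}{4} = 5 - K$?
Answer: $-125059480$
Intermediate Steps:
$m{\left(K \right)} = -20 + 4 K$ ($m{\left(K \right)} = - 4 \left(5 - K\right) = -20 + 4 K$)
$P{\left(S,V \right)} = 8 V$
$x{\left(f,F \right)} = \frac{1}{4}$ ($x{\left(f,F \right)} = \frac{1}{\left(-20 + 4 \cdot 5\right) + 4} = \frac{1}{\left(-20 + 20\right) + 4} = \frac{1}{0 + 4} = \frac{1}{4}$)
$\left(x{\left(-5,6 \right)} + 82\right) \left(72 - -13\right) P{\left(12,-13 \right)} 172 = \left(\frac{1}{4} + 82\right) \left(72 - -13\right) 8 \left(-13\right) 172 = \frac{329 \left(72 + \left(-17 + 30\right)\right)}{4} \left(-104\right) 172 = \frac{329 \left(72 + 13\right)}{4} \left(-104\right) 172 = \frac{329}{4} \cdot 85 \left(-104\right) 172 = \frac{27965}{4} \left(-104\right) 172 = \left(-727090\right) 172 = -125059480$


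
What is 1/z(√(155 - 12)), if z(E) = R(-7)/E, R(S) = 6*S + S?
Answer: -√143/49 ≈ -0.24405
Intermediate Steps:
R(S) = 7*S
z(E) = -49/E (z(E) = (7*(-7))/E = -49/E)
1/z(√(155 - 12)) = 1/(-49/√(155 - 12)) = 1/(-49*√143/143) = -√143/49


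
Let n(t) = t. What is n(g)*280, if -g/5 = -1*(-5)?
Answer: -7000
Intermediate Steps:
g = -25 (g = -(-5)*(-5) = -5*5 = -25)
n(g)*280 = -25*280 = -7000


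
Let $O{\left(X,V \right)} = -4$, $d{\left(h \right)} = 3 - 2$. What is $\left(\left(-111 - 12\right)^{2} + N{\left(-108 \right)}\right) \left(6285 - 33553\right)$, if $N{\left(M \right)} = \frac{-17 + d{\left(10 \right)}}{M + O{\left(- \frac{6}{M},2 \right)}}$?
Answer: $- \frac{2887790272}{7} \approx -4.1254 \cdot 10^{8}$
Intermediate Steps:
$d{\left(h \right)} = 1$ ($d{\left(h \right)} = 3 - 2 = 1$)
$N{\left(M \right)} = - \frac{16}{-4 + M}$ ($N{\left(M \right)} = \frac{-17 + 1}{M - 4} = - \frac{16}{-4 + M}$)
$\left(\left(-111 - 12\right)^{2} + N{\left(-108 \right)}\right) \left(6285 - 33553\right) = \left(\left(-111 - 12\right)^{2} - \frac{16}{-4 - 108}\right) \left(6285 - 33553\right) = \left(\left(-123\right)^{2} - \frac{16}{-112}\right) \left(-27268\right) = \left(15129 - - \frac{1}{7}\right) \left(-27268\right) = \left(15129 + \frac{1}{7}\right) \left(-27268\right) = \frac{105904}{7} \left(-27268\right) = - \frac{2887790272}{7}$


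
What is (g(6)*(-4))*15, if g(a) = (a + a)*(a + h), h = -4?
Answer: -1440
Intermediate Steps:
g(a) = 2*a*(-4 + a) (g(a) = (a + a)*(a - 4) = (2*a)*(-4 + a) = 2*a*(-4 + a))
(g(6)*(-4))*15 = ((2*6*(-4 + 6))*(-4))*15 = ((2*6*2)*(-4))*15 = (24*(-4))*15 = -96*15 = -1440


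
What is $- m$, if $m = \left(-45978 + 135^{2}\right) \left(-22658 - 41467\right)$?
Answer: $-1779661125$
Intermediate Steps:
$m = 1779661125$ ($m = \left(-45978 + 18225\right) \left(-64125\right) = \left(-27753\right) \left(-64125\right) = 1779661125$)
$- m = \left(-1\right) 1779661125 = -1779661125$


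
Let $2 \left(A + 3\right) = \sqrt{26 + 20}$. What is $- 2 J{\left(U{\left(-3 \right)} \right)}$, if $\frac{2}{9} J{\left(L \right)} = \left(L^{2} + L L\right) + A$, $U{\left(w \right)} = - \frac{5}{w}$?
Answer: $-23 - \frac{9 \sqrt{46}}{2} \approx -53.521$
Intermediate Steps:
$A = -3 + \frac{\sqrt{46}}{2}$ ($A = -3 + \frac{\sqrt{26 + 20}}{2} = -3 + \frac{\sqrt{46}}{2} \approx 0.39116$)
$J{\left(L \right)} = - \frac{27}{2} + 9 L^{2} + \frac{9 \sqrt{46}}{4}$ ($J{\left(L \right)} = \frac{9 \left(\left(L^{2} + L L\right) - \left(3 - \frac{\sqrt{46}}{2}\right)\right)}{2} = \frac{9 \left(\left(L^{2} + L^{2}\right) - \left(3 - \frac{\sqrt{46}}{2}\right)\right)}{2} = \frac{9 \left(2 L^{2} - \left(3 - \frac{\sqrt{46}}{2}\right)\right)}{2} = \frac{9 \left(-3 + \frac{\sqrt{46}}{2} + 2 L^{2}\right)}{2} = - \frac{27}{2} + 9 L^{2} + \frac{9 \sqrt{46}}{4}$)
$- 2 J{\left(U{\left(-3 \right)} \right)} = - 2 \left(- \frac{27}{2} + 9 \left(- \frac{5}{-3}\right)^{2} + \frac{9 \sqrt{46}}{4}\right) = - 2 \left(- \frac{27}{2} + 9 \left(\left(-5\right) \left(- \frac{1}{3}\right)\right)^{2} + \frac{9 \sqrt{46}}{4}\right) = - 2 \left(- \frac{27}{2} + 9 \left(\frac{5}{3}\right)^{2} + \frac{9 \sqrt{46}}{4}\right) = - 2 \left(- \frac{27}{2} + 9 \cdot \frac{25}{9} + \frac{9 \sqrt{46}}{4}\right) = - 2 \left(- \frac{27}{2} + 25 + \frac{9 \sqrt{46}}{4}\right) = - 2 \left(\frac{23}{2} + \frac{9 \sqrt{46}}{4}\right) = -23 - \frac{9 \sqrt{46}}{2}$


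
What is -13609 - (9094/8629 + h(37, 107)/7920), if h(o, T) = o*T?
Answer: -930168109811/68341680 ≈ -13611.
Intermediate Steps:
h(o, T) = T*o
-13609 - (9094/8629 + h(37, 107)/7920) = -13609 - (9094/8629 + (107*37)/7920) = -13609 - (9094*(1/8629) + 3959*(1/7920)) = -13609 - (9094/8629 + 3959/7920) = -13609 - 1*106186691/68341680 = -13609 - 106186691/68341680 = -930168109811/68341680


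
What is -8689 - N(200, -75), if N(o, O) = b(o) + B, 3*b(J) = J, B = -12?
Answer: -26231/3 ≈ -8743.7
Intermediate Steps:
b(J) = J/3
N(o, O) = -12 + o/3 (N(o, O) = o/3 - 12 = -12 + o/3)
-8689 - N(200, -75) = -8689 - (-12 + (1/3)*200) = -8689 - (-12 + 200/3) = -8689 - 1*164/3 = -8689 - 164/3 = -26231/3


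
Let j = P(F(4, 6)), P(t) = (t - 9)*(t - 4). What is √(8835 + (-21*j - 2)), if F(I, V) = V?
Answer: 17*√31 ≈ 94.652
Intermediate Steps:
P(t) = (-9 + t)*(-4 + t)
j = -6 (j = 36 + 6² - 13*6 = 36 + 36 - 78 = -6)
√(8835 + (-21*j - 2)) = √(8835 + (-21*(-6) - 2)) = √(8835 + (126 - 2)) = √(8835 + 124) = √8959 = 17*√31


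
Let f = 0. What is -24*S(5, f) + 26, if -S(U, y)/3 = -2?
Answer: -118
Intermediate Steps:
S(U, y) = 6 (S(U, y) = -3*(-2) = 6)
-24*S(5, f) + 26 = -24*6 + 26 = -144 + 26 = -118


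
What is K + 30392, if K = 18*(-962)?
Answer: 13076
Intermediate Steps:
K = -17316
K + 30392 = -17316 + 30392 = 13076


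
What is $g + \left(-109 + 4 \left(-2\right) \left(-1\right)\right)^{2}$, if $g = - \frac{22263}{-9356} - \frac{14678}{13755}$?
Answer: $\frac{1312953747977}{128691780} \approx 10202.0$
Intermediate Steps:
$g = \frac{168900197}{128691780}$ ($g = \left(-22263\right) \left(- \frac{1}{9356}\right) - \frac{14678}{13755} = \frac{22263}{9356} - \frac{14678}{13755} = \frac{168900197}{128691780} \approx 1.3124$)
$g + \left(-109 + 4 \left(-2\right) \left(-1\right)\right)^{2} = \frac{168900197}{128691780} + \left(-109 + 4 \left(-2\right) \left(-1\right)\right)^{2} = \frac{168900197}{128691780} + \left(-109 - -8\right)^{2} = \frac{168900197}{128691780} + \left(-109 + 8\right)^{2} = \frac{168900197}{128691780} + \left(-101\right)^{2} = \frac{168900197}{128691780} + 10201 = \frac{1312953747977}{128691780}$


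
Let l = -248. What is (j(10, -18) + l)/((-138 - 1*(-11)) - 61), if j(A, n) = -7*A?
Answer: 159/94 ≈ 1.6915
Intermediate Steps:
(j(10, -18) + l)/((-138 - 1*(-11)) - 61) = (-7*10 - 248)/((-138 - 1*(-11)) - 61) = (-70 - 248)/((-138 + 11) - 61) = -318/(-127 - 61) = -318/(-188) = -318*(-1/188) = 159/94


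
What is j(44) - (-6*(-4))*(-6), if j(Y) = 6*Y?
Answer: 408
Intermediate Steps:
j(44) - (-6*(-4))*(-6) = 6*44 - (-6*(-4))*(-6) = 264 - 24*(-6) = 264 - 1*(-144) = 264 + 144 = 408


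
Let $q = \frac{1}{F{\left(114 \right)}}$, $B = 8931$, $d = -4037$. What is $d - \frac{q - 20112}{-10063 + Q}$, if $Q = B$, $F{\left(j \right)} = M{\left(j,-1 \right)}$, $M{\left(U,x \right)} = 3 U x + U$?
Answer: $- \frac{1046519089}{258096} \approx -4054.8$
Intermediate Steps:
$M{\left(U,x \right)} = U + 3 U x$ ($M{\left(U,x \right)} = 3 U x + U = U + 3 U x$)
$F{\left(j \right)} = - 2 j$ ($F{\left(j \right)} = j \left(1 + 3 \left(-1\right)\right) = j \left(1 - 3\right) = j \left(-2\right) = - 2 j$)
$Q = 8931$
$q = - \frac{1}{228}$ ($q = \frac{1}{\left(-2\right) 114} = \frac{1}{-228} = - \frac{1}{228} \approx -0.004386$)
$d - \frac{q - 20112}{-10063 + Q} = -4037 - \frac{- \frac{1}{228} - 20112}{-10063 + 8931} = -4037 - - \frac{4585537}{228 \left(-1132\right)} = -4037 - \left(- \frac{4585537}{228}\right) \left(- \frac{1}{1132}\right) = -4037 - \frac{4585537}{258096} = - \frac{1046519089}{258096}$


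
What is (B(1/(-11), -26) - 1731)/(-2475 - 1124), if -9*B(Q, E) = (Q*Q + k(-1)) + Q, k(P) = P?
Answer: 1884928/3919311 ≈ 0.48093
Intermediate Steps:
B(Q, E) = 1/9 - Q/9 - Q**2/9 (B(Q, E) = -((Q*Q - 1) + Q)/9 = -((Q**2 - 1) + Q)/9 = -((-1 + Q**2) + Q)/9 = -(-1 + Q + Q**2)/9 = 1/9 - Q/9 - Q**2/9)
(B(1/(-11), -26) - 1731)/(-2475 - 1124) = ((1/9 - 1/9/(-11) - (1/(-11))**2/9) - 1731)/(-2475 - 1124) = ((1/9 - 1/9*(-1/11) - (-1/11)**2/9) - 1731)/(-3599) = ((1/9 + 1/99 - 1/9*1/121) - 1731)*(-1/3599) = ((1/9 + 1/99 - 1/1089) - 1731)*(-1/3599) = (131/1089 - 1731)*(-1/3599) = -1884928/1089*(-1/3599) = 1884928/3919311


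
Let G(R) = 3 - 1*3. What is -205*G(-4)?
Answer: 0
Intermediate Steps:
G(R) = 0 (G(R) = 3 - 3 = 0)
-205*G(-4) = -205*0 = 0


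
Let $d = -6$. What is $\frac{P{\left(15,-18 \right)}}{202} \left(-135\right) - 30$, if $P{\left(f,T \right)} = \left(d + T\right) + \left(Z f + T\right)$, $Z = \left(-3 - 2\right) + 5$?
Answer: $- \frac{195}{101} \approx -1.9307$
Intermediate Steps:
$Z = 0$ ($Z = -5 + 5 = 0$)
$P{\left(f,T \right)} = -6 + 2 T$ ($P{\left(f,T \right)} = \left(-6 + T\right) + \left(0 f + T\right) = \left(-6 + T\right) + \left(0 + T\right) = \left(-6 + T\right) + T = -6 + 2 T$)
$\frac{P{\left(15,-18 \right)}}{202} \left(-135\right) - 30 = \frac{-6 + 2 \left(-18\right)}{202} \left(-135\right) - 30 = \left(-6 - 36\right) \frac{1}{202} \left(-135\right) - 30 = \left(-42\right) \frac{1}{202} \left(-135\right) - 30 = \left(- \frac{21}{101}\right) \left(-135\right) - 30 = \frac{2835}{101} - 30 = - \frac{195}{101}$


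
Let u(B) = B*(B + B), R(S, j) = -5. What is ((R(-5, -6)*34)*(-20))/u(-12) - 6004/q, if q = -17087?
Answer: 7478119/615132 ≈ 12.157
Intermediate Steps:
u(B) = 2*B**2 (u(B) = B*(2*B) = 2*B**2)
((R(-5, -6)*34)*(-20))/u(-12) - 6004/q = (-5*34*(-20))/((2*(-12)**2)) - 6004/(-17087) = (-170*(-20))/((2*144)) - 6004*(-1/17087) = 3400/288 + 6004/17087 = 3400*(1/288) + 6004/17087 = 425/36 + 6004/17087 = 7478119/615132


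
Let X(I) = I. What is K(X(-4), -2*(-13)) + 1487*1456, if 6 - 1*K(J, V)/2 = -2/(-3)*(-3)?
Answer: 2165088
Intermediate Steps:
K(J, V) = 16 (K(J, V) = 12 - 2*(-2/(-3))*(-3) = 12 - 2*(-2*(-1/3))*(-3) = 12 - 4*(-3)/3 = 12 - 2*(-2) = 12 + 4 = 16)
K(X(-4), -2*(-13)) + 1487*1456 = 16 + 1487*1456 = 16 + 2165072 = 2165088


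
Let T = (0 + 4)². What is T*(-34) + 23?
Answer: -521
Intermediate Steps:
T = 16 (T = 4² = 16)
T*(-34) + 23 = 16*(-34) + 23 = -544 + 23 = -521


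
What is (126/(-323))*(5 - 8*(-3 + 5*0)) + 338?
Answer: 105520/323 ≈ 326.69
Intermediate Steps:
(126/(-323))*(5 - 8*(-3 + 5*0)) + 338 = (126*(-1/323))*(5 - 8*(-3 + 0)) + 338 = -126*(5 - 8*(-3))/323 + 338 = -126*(5 + 24)/323 + 338 = -126/323*29 + 338 = -3654/323 + 338 = 105520/323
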